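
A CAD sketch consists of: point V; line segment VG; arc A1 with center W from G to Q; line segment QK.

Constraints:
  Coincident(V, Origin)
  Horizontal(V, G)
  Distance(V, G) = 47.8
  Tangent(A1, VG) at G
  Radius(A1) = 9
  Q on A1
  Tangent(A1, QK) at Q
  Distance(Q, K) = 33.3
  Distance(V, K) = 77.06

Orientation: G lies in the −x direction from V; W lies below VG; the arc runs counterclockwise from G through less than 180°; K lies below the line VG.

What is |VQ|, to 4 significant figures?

56.61

Checks: |WQ| = 9.000 ✓; ∠(WQ, QK) = 90.00° ✓; |QK| = 33.30 ✓; |VK| = 77.06 ✓.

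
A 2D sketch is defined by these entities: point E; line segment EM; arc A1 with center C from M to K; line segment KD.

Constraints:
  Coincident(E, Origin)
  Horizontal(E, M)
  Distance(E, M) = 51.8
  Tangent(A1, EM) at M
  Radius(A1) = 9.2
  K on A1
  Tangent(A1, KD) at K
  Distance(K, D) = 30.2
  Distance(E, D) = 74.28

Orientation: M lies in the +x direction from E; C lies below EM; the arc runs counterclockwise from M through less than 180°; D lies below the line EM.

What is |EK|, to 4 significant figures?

47.06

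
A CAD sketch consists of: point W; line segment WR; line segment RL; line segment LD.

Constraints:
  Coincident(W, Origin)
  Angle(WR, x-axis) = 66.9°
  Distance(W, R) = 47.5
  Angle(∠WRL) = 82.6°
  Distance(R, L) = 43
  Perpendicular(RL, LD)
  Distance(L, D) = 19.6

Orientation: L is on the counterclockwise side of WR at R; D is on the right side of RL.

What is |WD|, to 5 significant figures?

76.222

∠WRL = 82.6°, so RL runs at 66.9° + (180° − 82.6°) = 164.30° from the x-axis; with |RL| = 43.0, L = R + 43.0·(cos 164.30°, sin 164.30°) = (-22.760, 55.327). RL is perpendicular to LD; with |LD| = 19.6 on the right of RL, D = L + 19.6·(0.27060, 0.96269) = (-17.456, 74.196). Then |WD| = |D − W| = 76.222.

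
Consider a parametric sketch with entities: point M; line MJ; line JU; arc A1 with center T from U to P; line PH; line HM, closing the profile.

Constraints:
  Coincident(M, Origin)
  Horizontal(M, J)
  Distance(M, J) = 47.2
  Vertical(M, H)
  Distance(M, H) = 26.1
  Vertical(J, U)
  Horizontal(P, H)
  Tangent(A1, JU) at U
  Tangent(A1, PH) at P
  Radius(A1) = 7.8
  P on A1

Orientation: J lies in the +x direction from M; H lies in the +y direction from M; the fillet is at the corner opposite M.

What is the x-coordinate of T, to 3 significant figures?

39.4

M and H share the same x with |MH| = 26.1 and H on the +y side, so H = (0.00, 26.1). The virtual corner opposite M is at (47.2, 26.1). Since A1 is tangent to JU there, TU ⟂ JU and since A1 is tangent to PH there, TP ⟂ PH, with radius 7.8, so the center T sits 7.8 in from both sides at T = (39.4, 18.3). So T.x = 39.4.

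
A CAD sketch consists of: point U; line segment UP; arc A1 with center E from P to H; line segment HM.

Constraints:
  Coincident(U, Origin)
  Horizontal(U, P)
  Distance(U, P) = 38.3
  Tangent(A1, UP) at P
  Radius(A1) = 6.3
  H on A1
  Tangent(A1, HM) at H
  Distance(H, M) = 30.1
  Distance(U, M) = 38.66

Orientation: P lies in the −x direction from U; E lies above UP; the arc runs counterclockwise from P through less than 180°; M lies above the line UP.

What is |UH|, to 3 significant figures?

32.7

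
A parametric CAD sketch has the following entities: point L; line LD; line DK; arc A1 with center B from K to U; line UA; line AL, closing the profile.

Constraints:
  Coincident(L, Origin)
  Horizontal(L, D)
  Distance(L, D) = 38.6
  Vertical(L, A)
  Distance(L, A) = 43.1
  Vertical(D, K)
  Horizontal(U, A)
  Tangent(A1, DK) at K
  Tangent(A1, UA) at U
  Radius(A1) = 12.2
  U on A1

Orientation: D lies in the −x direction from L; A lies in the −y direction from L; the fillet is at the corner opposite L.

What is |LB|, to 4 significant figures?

40.64

LA is vertical with |LA| = 43.1 and A on the −y side, so A = (0.000, -43.10). The virtual corner opposite L is at (-38.60, -43.10). A1 meets DK tangentially, so BK is at right angles to DK and tangency of A1 to UA means the radius BU is perpendicular to UA, with radius 12.2, so the center B sits 12.2 in from both sides at B = (-26.40, -30.90). Then |LB| = |B − L| = 40.64.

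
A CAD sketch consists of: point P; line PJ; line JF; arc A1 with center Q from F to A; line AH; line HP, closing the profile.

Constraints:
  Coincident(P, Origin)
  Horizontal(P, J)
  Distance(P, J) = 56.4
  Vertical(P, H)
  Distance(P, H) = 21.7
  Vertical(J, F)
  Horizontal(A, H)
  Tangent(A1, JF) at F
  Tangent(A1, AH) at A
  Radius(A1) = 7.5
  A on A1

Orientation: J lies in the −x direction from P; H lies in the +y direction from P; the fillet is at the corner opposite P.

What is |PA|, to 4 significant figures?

53.50

P is at the origin; P and J share the same y with |PJ| = 56.4 and J on the −x side, so J = (-56.40, 0.000). PH is vertical with |PH| = 21.7 and H on the +y side, so H = (0.000, 21.70). The virtual corner opposite P is at (-56.40, 21.70). Tangency of A1 to JF means the radius QF is perpendicular to JF and the tangent condition forces QA to be normal to AH, with radius 7.5, so the center Q sits 7.5 in from both sides at Q = (-48.90, 14.20). That places the tangent points at F = (-56.40, 14.20) on JF and A = (-48.90, 21.70) on AH. Then |PA| = |A − P| = 53.50.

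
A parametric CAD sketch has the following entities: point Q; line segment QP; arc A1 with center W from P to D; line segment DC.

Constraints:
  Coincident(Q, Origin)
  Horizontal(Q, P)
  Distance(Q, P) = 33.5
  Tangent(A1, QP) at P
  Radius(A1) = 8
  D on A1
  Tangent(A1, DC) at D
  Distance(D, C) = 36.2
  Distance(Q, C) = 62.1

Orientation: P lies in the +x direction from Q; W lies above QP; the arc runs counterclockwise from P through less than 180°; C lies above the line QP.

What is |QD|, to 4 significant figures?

42.12

Q is at the origin; QP is horizontal with |QP| = 33.5 and P on the +x side, so P = (33.50, 0.000). Tangency of A1 to QP means the radius WP is perpendicular to QP, so W = P + (0, 8) = (33.50, 8.000). Since WD ⟂ DC (tangency), |WC| = √(8.0² + 36.2²) = 37.07 regardless of where D sits on A1. So C lies on both circle(Q, 62.1) and circle(W, 37.07); the above-QP intersection is C = (44.38, 43.44). D is the foot of the tangent from C: D = (41.47, 7.359).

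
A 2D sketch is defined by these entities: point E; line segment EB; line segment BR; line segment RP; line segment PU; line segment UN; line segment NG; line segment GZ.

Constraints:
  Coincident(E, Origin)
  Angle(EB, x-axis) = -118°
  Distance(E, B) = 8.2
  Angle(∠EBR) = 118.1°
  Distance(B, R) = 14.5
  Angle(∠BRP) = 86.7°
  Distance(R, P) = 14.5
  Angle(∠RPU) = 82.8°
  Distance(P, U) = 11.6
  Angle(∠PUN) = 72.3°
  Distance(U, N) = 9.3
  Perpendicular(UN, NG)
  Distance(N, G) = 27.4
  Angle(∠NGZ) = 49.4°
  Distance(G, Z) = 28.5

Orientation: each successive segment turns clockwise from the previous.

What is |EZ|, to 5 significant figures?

21.749

E is at the origin; EB runs at -118.0° with length 8.2, so B = (-3.8497, -7.2402). ∠EBR = 118.1° gives BR at -179.90° from the x-axis; with |BR| = 14.5, R = (-18.350, -7.2655). ∠BRP = 86.7° gives RP at 86.800° from the x-axis; with |RP| = 14.5, P = (-17.540, 7.2119). ∠RPU = 82.8° gives PU at -10.400° from the x-axis; with |PU| = 11.6, U = (-6.1308, 5.1179). ∠PUN = 72.3° gives UN at -118.10° from the x-axis; with |UN| = 9.3, N = (-10.511, -3.0859). UN is perpendicular to NG, so NG runs at 151.90°; with |NG| = 27.4, G = (-34.681, 9.8198). ∠NGZ = 49.4° gives GZ at 21.300° from the x-axis; with |GZ| = 28.5, Z = (-8.1283, 20.172). Then |EZ| = |Z − E| = 21.749.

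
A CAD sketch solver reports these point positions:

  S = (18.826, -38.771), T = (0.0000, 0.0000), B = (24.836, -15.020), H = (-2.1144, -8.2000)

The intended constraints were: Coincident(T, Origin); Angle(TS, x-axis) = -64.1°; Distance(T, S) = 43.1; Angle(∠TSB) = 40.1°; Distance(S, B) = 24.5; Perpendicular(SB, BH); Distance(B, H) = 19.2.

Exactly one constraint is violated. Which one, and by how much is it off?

Distance(B, H) = 19.2 — off by 8.60.

T = (0.00, 0.00) ✓; TS at -64.10° ✓; |TS| = 43.10 ✓; ∠TSB = 40.10° ✓; |SB| = 24.50 ✓; ∠(SB, BH) = 90.00° ✓; |BH| = 27.80 ✗.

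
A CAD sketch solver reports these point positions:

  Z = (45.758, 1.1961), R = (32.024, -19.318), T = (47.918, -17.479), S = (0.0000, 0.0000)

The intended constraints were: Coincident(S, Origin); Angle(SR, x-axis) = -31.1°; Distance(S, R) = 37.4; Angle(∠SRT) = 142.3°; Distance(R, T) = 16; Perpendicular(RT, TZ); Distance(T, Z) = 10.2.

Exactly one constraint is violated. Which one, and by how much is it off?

Distance(T, Z) = 10.2 — off by 8.60.

S = (0.00, 0.00) ✓; SR at -31.10° ✓; |SR| = 37.40 ✓; ∠SRT = 142.3° ✓; |RT| = 16.00 ✓; ∠(RT, TZ) = 90.00° ✓; |TZ| = 18.80 ✗.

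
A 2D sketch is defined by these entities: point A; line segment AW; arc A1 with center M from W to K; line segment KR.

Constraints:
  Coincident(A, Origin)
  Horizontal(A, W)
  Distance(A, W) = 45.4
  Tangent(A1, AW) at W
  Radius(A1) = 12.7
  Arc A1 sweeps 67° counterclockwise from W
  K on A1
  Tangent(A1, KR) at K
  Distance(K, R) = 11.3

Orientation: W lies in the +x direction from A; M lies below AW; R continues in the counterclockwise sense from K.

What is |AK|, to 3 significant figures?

34.6

Tangency of A1 to AW means the radius MW is perpendicular to AW, so M = W + (0, -12.7) = (45.4, -12.7). On A1, W sits at bearing 90° from M; a 67° counterclockwise sweep puts K at bearing 157°, so K = M + 12.7·(cos 157°, sin 157°) = (33.7, -7.74). Then |AK| = |K − A| = 34.6.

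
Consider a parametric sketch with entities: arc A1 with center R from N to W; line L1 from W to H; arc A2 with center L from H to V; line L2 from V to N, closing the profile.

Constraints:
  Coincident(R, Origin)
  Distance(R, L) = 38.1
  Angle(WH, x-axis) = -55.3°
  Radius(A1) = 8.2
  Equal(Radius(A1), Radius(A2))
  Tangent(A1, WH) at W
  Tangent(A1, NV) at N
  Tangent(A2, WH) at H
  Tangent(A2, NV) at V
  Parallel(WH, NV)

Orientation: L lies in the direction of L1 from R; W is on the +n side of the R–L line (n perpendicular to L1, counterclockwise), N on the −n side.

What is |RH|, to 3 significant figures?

39.0

The slot axis is L1's direction at -55.3°, so u = (cos -55.3°, sin -55.3°) = (0.569, -0.822) and n = (−sin -55.3°, cos -55.3°) = (0.822, 0.569). R is at the origin and L lies 38.1 along u from R, so L = 38.1·u = (21.7, -31.3). Tangency of A1 to both parallel lines with radius 8.2 puts W and N at R ± 8.2·n: W = (6.74, 4.67), N = (-6.74, -4.67). Equal radii place H and V the same way about L: H = L + 8.2·n = (28.4, -26.7), V = L − 8.2·n = (14.9, -36.0). Then |RH| = |H − R| = 39.0.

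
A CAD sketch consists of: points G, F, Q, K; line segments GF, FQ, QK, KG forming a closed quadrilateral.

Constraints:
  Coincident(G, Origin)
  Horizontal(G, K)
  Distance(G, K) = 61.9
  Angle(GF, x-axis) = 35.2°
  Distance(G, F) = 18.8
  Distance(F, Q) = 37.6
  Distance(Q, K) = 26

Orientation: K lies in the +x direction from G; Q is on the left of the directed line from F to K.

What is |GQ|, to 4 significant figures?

55.94

G is at the origin; G and K share the same y with |GK| = 61.9 and K in +x, so K = (61.9, 0). GF runs at 35.2° with |GF| = 18.8, so F = (15.36, 10.84). Q is determined by |FQ| = 37.6 and |QK| = 26.0 together: it lies at the intersection of circle(F, 37.6) and circle(K, 26.0). With |FK| = 47.78, the foot of the radical line on FK is 31.61 from F and the perpendicular offset is √(37.6² − 31.61²) = 20.36. Taking the left-of-FK solution: Q = (50.77, 23.50).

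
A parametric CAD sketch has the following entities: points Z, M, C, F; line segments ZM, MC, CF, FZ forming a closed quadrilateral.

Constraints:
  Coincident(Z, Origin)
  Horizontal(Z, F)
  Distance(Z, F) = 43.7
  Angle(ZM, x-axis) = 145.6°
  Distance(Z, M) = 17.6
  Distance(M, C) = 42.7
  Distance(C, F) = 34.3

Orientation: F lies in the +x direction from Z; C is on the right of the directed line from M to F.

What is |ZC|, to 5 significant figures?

25.571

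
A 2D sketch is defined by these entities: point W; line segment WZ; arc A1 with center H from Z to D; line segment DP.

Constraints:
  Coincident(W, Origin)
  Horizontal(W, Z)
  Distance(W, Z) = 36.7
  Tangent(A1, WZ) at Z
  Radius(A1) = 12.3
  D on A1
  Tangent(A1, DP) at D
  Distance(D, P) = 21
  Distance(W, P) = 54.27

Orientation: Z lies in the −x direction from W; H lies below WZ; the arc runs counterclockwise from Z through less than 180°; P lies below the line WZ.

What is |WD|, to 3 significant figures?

51.0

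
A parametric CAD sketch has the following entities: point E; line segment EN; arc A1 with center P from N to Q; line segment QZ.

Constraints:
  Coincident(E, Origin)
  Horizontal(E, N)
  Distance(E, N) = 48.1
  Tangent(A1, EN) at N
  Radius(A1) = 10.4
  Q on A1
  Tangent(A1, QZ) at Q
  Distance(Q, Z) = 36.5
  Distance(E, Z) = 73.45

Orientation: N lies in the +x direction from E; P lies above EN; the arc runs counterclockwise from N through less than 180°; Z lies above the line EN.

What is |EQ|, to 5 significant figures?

59.521

Checks: |PQ| = 10.40 ✓; ∠(PQ, QZ) = 90.00° ✓; |QZ| = 36.50 ✓; |EZ| = 73.45 ✓.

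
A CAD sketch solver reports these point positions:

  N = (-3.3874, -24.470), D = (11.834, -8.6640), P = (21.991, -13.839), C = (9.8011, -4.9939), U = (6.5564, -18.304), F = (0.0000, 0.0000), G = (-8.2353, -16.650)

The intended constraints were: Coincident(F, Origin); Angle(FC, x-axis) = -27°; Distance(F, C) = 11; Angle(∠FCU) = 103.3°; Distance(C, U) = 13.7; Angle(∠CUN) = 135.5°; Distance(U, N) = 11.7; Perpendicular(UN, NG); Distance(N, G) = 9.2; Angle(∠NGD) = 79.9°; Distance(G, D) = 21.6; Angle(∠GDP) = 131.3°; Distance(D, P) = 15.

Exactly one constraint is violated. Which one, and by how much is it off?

Distance(D, P) = 15 — off by 3.60.

F = (0.00, 0.00) ✓; FC at -27.00° ✓; |FC| = 11.00 ✓; ∠FCU = 103.3° ✓; |CU| = 13.70 ✓; ∠CUN = 135.5° ✓; |UN| = 11.70 ✓; ∠(UN, NG) = 90.01° ✓; |NG| = 9.201 ✓; ∠NGD = 79.90° ✓; |GD| = 21.60 ✓; ∠GDP = 131.3° ✓; |DP| = 11.40 ✗.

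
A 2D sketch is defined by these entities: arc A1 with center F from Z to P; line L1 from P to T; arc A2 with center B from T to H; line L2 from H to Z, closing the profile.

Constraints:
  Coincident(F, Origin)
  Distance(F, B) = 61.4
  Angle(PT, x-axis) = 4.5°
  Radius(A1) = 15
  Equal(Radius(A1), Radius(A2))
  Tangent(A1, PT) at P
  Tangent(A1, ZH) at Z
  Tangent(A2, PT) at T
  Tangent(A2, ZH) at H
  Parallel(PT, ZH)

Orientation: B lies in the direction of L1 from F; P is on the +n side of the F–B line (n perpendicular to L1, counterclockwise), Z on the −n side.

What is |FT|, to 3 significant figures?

63.2

The slot axis is L1's direction at 4.5°, so u = (cos 4.5°, sin 4.5°) = (0.997, 0.0785) and n = (−sin 4.5°, cos 4.5°) = (-0.0785, 0.997). F is at the origin and B lies 61.4 along u from F, so B = 61.4·u = (61.2, 4.82). Tangency of A1 to both parallel lines with radius 15.0 puts P and Z at F ± 15.0·n: P = (-1.18, 15.0), Z = (1.18, -15.0). Equal radii place T and H the same way about B: T = B + 15.0·n = (60.0, 19.8), H = B − 15.0·n = (62.4, -10.1). Then |FT| = |T − F| = 63.2.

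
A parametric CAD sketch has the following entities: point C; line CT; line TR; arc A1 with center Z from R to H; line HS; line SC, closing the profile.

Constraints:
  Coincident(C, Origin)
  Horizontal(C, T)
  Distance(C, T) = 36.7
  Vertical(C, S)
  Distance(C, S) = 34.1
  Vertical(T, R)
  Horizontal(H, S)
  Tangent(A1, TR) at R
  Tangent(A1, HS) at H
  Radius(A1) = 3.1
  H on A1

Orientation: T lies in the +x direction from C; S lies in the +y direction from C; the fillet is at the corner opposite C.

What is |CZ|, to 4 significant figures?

45.72

C is at the origin; CT is horizontal with |CT| = 36.7 and T on the +x side, so T = (36.70, 0.000). C and S share the same x with |CS| = 34.1 and S on the +y side, so S = (0.000, 34.10). The virtual corner opposite C is at (36.70, 34.10). A1 meets TR tangentially, so ZR is at right angles to TR and the tangent condition forces ZH to be normal to HS, with radius 3.1, so the center Z sits 3.1 in from both sides at Z = (33.60, 31.00). Then |CZ| = |Z − C| = 45.72.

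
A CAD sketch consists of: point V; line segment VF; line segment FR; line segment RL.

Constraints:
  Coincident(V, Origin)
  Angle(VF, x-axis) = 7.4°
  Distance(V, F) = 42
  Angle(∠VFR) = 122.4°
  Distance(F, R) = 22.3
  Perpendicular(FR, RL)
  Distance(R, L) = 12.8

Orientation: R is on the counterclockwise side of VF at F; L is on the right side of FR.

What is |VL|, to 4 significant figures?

65.85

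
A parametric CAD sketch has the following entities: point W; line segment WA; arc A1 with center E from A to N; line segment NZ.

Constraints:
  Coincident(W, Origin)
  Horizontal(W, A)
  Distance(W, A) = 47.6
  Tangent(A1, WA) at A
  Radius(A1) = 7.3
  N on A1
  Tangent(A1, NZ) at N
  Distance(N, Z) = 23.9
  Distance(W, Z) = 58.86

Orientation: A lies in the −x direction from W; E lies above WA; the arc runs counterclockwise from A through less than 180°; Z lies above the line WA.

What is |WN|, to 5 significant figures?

41.956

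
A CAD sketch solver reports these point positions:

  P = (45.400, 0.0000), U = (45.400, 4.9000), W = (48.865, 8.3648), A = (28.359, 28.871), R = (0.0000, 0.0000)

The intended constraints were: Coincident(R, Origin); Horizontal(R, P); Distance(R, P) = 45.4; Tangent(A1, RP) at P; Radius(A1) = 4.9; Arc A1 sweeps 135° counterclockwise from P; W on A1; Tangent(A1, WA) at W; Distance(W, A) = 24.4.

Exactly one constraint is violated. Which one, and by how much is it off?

Distance(W, A) = 24.4 — off by 4.60.

R = (0.00, 0.00) ✓; R.y = 0.00, P.y = 0.00 ✓; |RP| = 45.40 ✓; ∠(UP, PR) = 90.00° ✓; |UP| = 4.900 ✓; bearing(U→W) − bearing(U→P) = 135.0° ✓; |UW| = 4.900 ✓; ∠(UW, WA) = 90.00° ✓; |WA| = 29.00 ✗.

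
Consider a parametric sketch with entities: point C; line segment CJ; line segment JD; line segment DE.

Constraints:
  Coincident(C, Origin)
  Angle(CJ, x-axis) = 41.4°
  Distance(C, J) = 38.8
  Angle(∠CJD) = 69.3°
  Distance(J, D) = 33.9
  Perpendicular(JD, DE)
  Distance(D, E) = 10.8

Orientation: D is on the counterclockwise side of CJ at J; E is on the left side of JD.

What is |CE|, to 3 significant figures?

32.5

C is at the origin; CJ runs at 41.4° with length 38.8, so J = 38.8·(cos 41.4°, sin 41.4°) = (29.1, 25.7). ∠CJD = 69.3°, so JD runs at 41.4° + (180° − 69.3°) = 152° from the x-axis; with |JD| = 33.9, D = J + 33.9·(cos 152°, sin 152°) = (-0.855, 41.5). The perpendicularity gives DE at right angles to JD; with |DE| = 10.8 on the left of JD, E = D + 10.8·(-0.468, -0.884) = (-5.91, 32.0). Then |CE| = |E − C| = 32.5.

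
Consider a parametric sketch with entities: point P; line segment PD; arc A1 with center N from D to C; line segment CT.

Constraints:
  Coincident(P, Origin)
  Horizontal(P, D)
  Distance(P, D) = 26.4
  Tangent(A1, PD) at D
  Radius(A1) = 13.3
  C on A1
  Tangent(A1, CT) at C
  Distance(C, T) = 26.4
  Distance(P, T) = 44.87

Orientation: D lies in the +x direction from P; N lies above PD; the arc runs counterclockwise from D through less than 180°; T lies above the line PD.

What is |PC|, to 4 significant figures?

42.41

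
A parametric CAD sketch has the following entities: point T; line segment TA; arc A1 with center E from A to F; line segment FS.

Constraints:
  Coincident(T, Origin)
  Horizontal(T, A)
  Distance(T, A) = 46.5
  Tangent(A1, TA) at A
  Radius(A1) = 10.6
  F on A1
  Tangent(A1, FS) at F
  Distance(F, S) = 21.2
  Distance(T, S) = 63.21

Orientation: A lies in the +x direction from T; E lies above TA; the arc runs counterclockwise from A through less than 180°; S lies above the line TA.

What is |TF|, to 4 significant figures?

58.27

T is at the origin; T and A share the same y with |TA| = 46.5 and A on the +x side, so A = (46.50, 0.000). A1 meets TA tangentially, so EA is at right angles to TA, so E = A + (0, 10.6) = (46.50, 10.60). Since EF ⟂ FS (tangency), |ES| = √(10.6² + 21.2²) = 23.70 regardless of where F sits on A1. So S lies on both circle(T, 63.21) and circle(E, 23.70); the above-TA intersection is S = (53.82, 33.14). F is the foot of the tangent from S: F = (56.98, 12.18).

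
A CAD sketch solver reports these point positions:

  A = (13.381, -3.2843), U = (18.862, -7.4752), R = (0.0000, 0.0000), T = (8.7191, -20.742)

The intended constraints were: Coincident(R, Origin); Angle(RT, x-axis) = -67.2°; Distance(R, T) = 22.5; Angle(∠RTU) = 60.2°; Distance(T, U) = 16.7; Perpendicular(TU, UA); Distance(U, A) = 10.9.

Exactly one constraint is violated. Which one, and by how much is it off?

Distance(U, A) = 10.9 — off by 4.00.

R = (0.00, 0.00) ✓; RT at -67.20° ✓; |RT| = 22.50 ✓; ∠RTU = 60.20° ✓; |TU| = 16.70 ✓; ∠(TU, UA) = 90.00° ✓; |UA| = 6.900 ✗.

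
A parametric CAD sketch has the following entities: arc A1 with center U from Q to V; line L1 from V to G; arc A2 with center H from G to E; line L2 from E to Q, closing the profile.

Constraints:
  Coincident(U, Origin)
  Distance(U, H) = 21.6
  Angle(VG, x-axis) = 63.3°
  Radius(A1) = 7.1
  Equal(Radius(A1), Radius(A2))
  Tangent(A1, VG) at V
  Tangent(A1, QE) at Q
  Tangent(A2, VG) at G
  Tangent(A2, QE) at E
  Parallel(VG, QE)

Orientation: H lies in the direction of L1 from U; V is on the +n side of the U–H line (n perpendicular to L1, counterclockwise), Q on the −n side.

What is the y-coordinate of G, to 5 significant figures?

22.487

Tangency of A1 to both parallel lines with radius 7.1 puts V and Q at U ± 7.1·n: V = (-6.3429, 3.1902), Q = (6.3429, -3.1902). Equal radii place G and E the same way about H: G = H + 7.1·n = (3.3624, 22.487), E = H − 7.1·n = (16.048, 16.107). So G.y = 22.487.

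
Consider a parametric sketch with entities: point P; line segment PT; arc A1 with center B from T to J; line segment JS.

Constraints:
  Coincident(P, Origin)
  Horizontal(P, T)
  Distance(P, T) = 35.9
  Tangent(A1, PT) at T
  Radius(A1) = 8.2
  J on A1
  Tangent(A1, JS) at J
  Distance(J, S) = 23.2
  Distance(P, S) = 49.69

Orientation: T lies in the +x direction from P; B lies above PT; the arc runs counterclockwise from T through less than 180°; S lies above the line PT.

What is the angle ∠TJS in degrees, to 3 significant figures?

127°

P is at the origin; P and T share the same y with |PT| = 35.9 and T on the +x side, so T = (35.9, 0.00). Tangency of A1 to PT means the radius BT is perpendicular to PT, so B = T + (0, 8.2) = (35.9, 8.20). Since BJ ⟂ JS (tangency), |BS| = √(8.2² + 23.2²) = 24.6 regardless of where J sits on A1. So S lies on both circle(P, 49.69) and circle(B, 24.6); the above-PT intersection is S = (37.4, 32.8). J is the foot of the tangent from S: J = (43.8, 10.5).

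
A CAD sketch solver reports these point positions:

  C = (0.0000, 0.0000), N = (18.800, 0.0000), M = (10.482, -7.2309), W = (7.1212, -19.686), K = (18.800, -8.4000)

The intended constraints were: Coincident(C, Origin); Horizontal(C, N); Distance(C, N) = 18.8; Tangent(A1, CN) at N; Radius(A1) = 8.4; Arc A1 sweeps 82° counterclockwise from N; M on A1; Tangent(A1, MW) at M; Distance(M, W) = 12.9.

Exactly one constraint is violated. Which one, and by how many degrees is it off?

Tangent(A1, MW) at M — off by 7.10°.

C = (0.00, 0.00) ✓; C.y = 0.00, N.y = 0.00 ✓; |CN| = 18.80 ✓; ∠(KN, NC) = 90.00° ✓; |KN| = 8.400 ✓; bearing(K→M) − bearing(K→N) = 82.00° ✓; |KM| = 8.400 ✓; ∠(KM, MW) = 97.10° ✗; |MW| = 12.90 ✓.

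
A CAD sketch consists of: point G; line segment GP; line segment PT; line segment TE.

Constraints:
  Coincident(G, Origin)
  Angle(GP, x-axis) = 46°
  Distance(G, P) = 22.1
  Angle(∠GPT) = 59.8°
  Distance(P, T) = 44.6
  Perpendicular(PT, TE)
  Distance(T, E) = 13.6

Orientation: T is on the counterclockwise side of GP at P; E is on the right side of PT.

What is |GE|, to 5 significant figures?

46.802

∠GPT = 59.8°, so PT runs at 46.0° + (180° − 59.8°) = 166.20° from the x-axis; with |PT| = 44.6, T = P + 44.6·(cos 166.20°, sin 166.20°) = (-27.961, 26.536). The perpendicularity gives TE at right angles to PT; with |TE| = 13.6 on the right of PT, E = T + 13.6·(0.23853, 0.97113) = (-24.717, 39.743). Then |GE| = |E − G| = 46.802.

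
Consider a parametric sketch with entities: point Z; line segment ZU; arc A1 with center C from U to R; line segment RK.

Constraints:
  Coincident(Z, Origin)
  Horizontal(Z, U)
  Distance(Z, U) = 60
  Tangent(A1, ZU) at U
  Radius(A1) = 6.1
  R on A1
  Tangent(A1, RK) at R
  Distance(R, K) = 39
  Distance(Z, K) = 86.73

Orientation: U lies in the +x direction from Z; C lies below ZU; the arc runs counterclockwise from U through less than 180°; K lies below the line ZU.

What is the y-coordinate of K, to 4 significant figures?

-42.31

Z is at the origin; Z and U share the same y with |ZU| = 60.0 and U on the +x side, so U = (60.00, 0.000). A1 meets ZU tangentially, so CU is at right angles to ZU, so C = U + (0, -6.1) = (60.00, -6.100). Since CR ⟂ RK (tangency), |CK| = √(6.1² + 39.0²) = 39.47 regardless of where R sits on A1. So K lies on both circle(Z, 86.73) and circle(C, 39.47); the below-ZU intersection is K = (75.71, -42.31). R is the foot of the tangent from K: R = (54.85, -9.363).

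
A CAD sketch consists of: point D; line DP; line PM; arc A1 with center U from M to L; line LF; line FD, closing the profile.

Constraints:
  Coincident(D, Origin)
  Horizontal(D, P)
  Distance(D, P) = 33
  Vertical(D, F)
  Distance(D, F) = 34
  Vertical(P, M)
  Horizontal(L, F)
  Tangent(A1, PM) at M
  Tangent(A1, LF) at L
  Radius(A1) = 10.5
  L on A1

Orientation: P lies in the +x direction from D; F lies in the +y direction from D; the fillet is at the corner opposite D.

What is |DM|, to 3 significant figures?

40.5

D is at the origin; DP is horizontal with |DP| = 33.0 and P on the +x side, so P = (33.0, 0.00). D and F share the same x with |DF| = 34.0 and F on the +y side, so F = (0.00, 34.0). The virtual corner opposite D is at (33.0, 34.0). A1 meets PM tangentially, so UM is at right angles to PM and tangency of A1 to LF means the radius UL is perpendicular to LF, with radius 10.5, so the center U sits 10.5 in from both sides at U = (22.5, 23.5). That places the tangent points at M = (33.0, 23.5) on PM and L = (22.5, 34.0) on LF. Then |DM| = |M − D| = 40.5.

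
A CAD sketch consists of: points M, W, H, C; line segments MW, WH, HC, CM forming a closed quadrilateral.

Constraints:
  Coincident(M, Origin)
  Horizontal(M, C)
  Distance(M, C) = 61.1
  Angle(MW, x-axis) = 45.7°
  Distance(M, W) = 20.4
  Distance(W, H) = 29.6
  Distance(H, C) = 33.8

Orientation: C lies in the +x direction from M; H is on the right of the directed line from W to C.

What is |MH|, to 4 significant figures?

31.14

M is at the origin; MC is horizontal with |MC| = 61.1 and C in +x, so C = (61.1, 0). MW runs at 45.7° with |MW| = 20.4, so W = (14.25, 14.60). H is determined by |WH| = 29.6 and |HC| = 33.8 together: it lies at the intersection of circle(W, 29.6) and circle(C, 33.8). With |WC| = 49.07, the foot of the radical line on WC is 21.82 from W and the perpendicular offset is √(29.6² − 21.82²) = 20.00. Taking the right-of-WC solution: H = (29.13, -10.98).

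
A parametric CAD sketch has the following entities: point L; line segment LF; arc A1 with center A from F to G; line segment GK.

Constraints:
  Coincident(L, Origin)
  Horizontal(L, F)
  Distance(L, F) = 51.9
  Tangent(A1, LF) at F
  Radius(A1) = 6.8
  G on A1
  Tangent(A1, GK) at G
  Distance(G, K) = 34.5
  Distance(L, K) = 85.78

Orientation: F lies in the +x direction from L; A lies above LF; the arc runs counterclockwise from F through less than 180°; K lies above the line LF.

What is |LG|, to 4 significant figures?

56.47

L is at the origin; L and F share the same y with |LF| = 51.9 and F on the +x side, so F = (51.90, 0.000). Tangency of A1 to LF means the radius AF is perpendicular to LF, so A = F + (0, 6.8) = (51.90, 6.800). Since AG ⟂ GK (tangency), |AK| = √(6.8² + 34.5²) = 35.16 regardless of where G sits on A1. So K lies on both circle(L, 85.78) and circle(A, 35.16); the above-LF intersection is K = (82.13, 24.77). G is the foot of the tangent from K: G = (56.44, 1.737).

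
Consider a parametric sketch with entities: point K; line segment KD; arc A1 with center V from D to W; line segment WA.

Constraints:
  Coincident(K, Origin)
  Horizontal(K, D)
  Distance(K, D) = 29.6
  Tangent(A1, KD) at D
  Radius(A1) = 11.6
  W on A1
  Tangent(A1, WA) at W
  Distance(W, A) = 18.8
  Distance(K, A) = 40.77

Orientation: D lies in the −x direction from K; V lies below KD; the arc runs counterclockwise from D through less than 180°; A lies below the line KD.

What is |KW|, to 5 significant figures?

42.589

Checks: ∠(VD, DK) = 90.00° ✓; |VD| = 11.60 ✓; |VW| = 11.60 ✓; ∠(VW, WA) = 90.00° ✓; |WA| = 18.80 ✓; |KA| = 40.77 ✓.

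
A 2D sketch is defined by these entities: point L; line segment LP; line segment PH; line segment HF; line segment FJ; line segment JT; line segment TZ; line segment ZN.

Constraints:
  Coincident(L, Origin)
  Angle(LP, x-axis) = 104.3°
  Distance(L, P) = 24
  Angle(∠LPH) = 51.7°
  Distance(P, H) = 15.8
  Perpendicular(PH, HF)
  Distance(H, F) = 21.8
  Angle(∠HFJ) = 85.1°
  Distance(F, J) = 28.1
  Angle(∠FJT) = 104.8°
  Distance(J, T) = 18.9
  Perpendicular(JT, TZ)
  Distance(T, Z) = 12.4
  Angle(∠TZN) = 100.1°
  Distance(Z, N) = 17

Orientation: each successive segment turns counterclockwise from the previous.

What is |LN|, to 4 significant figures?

12.99

L is at the origin; LP runs at 104.3° with length 24.0, so P = (-5.928, 23.26). ∠LPH = 51.7° gives PH at -127.4° from the x-axis; with |PH| = 15.8, H = (-15.52, 10.70). The perpendicularity gives HF at right angles to PH, so HF runs at -37.40°; with |HF| = 21.8, F = (1.794, -2.536). ∠HFJ = 85.1° gives FJ at 57.50° from the x-axis; with |FJ| = 28.1, J = (16.89, 21.16). ∠FJT = 104.8° gives JT at 132.7° from the x-axis; with |JT| = 18.9, T = (4.075, 35.05). JT is perpendicular to TZ, so TZ runs at -137.3°; with |TZ| = 12.4, Z = (-5.038, 26.64). ∠TZN = 100.1° gives ZN at -57.40° from the x-axis; with |ZN| = 17.0, N = (4.121, 12.32). Then |LN| = |N − L| = 12.99.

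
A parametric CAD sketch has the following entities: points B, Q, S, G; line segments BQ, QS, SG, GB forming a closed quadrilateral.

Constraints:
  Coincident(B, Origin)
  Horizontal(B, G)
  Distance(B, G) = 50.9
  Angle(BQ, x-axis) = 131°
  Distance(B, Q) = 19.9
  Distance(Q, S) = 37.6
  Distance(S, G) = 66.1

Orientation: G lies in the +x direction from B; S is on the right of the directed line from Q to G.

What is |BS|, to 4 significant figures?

25.18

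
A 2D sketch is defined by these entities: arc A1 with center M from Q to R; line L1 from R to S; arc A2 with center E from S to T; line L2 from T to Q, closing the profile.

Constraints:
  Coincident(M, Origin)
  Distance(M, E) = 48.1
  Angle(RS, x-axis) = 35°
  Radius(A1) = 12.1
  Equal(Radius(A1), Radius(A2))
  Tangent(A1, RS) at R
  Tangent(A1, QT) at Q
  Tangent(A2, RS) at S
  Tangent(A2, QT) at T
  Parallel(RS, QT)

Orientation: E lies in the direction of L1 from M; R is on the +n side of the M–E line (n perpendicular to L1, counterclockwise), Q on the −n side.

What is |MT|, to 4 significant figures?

49.60

The slot axis is L1's direction at 35.0°, so u = (cos 35.0°, sin 35.0°) = (0.8192, 0.5736) and n = (−sin 35.0°, cos 35.0°) = (-0.5736, 0.8192). M is at the origin and E lies 48.1 along u from M, so E = 48.1·u = (39.40, 27.59). Tangency of A1 to both parallel lines with radius 12.1 puts R and Q at M ± 12.1·n: R = (-6.940, 9.912), Q = (6.940, -9.912). Equal radii place S and T the same way about E: S = E + 12.1·n = (32.46, 37.50), T = E − 12.1·n = (46.34, 17.68). Then |MT| = |T − M| = 49.60.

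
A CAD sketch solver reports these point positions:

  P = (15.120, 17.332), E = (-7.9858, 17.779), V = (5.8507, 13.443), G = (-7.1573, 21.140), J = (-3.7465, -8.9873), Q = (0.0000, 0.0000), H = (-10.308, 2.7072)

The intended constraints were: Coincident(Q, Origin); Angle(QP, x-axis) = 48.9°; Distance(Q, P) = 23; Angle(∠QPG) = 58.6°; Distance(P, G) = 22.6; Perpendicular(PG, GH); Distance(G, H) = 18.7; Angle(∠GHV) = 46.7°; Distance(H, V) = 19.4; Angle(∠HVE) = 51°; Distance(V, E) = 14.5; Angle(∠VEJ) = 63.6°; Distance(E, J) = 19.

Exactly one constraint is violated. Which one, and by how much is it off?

Distance(E, J) = 19 — off by 8.10.

Q = (0.00, 0.00) ✓; QP at 48.90° ✓; |QP| = 23.00 ✓; ∠QPG = 58.60° ✓; |PG| = 22.60 ✓; ∠(PG, GH) = 90.00° ✓; |GH| = 18.70 ✓; ∠GHV = 46.70° ✓; |HV| = 19.40 ✓; ∠HVE = 51.00° ✓; |VE| = 14.50 ✓; ∠VEJ = 63.60° ✓; |EJ| = 27.10 ✗.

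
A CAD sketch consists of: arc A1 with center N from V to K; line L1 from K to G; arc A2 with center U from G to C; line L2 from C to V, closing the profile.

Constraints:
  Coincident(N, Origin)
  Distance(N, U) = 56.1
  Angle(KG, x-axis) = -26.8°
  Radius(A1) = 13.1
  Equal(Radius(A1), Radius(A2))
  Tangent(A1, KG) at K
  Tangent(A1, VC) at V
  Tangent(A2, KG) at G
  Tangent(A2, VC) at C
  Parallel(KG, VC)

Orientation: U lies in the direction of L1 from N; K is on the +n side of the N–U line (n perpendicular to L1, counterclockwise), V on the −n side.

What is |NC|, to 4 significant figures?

57.61

The slot axis is L1's direction at -26.8°, so u = (cos -26.8°, sin -26.8°) = (0.8926, -0.4509) and n = (−sin -26.8°, cos -26.8°) = (0.4509, 0.8926). N is at the origin and U lies 56.1 along u from N, so U = 56.1·u = (50.07, -25.29). Tangency of A1 to both parallel lines with radius 13.1 puts K and V at N ± 13.1·n: K = (5.906, 11.69), V = (-5.906, -11.69). Equal radii place G and C the same way about U: G = U + 13.1·n = (55.98, -13.60), C = U − 13.1·n = (44.17, -36.99). Then |NC| = |C − N| = 57.61.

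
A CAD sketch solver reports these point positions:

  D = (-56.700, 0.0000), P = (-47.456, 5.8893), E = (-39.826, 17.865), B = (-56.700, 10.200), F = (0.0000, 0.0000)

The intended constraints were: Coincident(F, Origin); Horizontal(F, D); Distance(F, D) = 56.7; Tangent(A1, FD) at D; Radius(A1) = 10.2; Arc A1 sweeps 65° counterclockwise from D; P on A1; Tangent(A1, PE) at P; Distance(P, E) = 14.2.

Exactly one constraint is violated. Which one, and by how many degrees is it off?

Tangent(A1, PE) at P — off by 7.50°.

F = (0.00, 0.00) ✓; F.y = 0.00, D.y = 0.00 ✓; |FD| = 56.70 ✓; ∠(BD, DF) = 90.00° ✓; |BD| = 10.20 ✓; bearing(B→P) − bearing(B→D) = 65.00° ✓; |BP| = 10.20 ✓; ∠(BP, PE) = 97.50° ✗; |PE| = 14.20 ✓.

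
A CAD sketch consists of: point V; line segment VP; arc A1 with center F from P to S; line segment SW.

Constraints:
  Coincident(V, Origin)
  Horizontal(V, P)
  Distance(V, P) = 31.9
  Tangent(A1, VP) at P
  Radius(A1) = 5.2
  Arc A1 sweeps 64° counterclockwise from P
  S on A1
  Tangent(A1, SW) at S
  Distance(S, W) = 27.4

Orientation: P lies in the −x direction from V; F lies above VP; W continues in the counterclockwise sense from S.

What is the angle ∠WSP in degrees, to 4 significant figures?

148.0°

V is at the origin; VP is horizontal with |VP| = 31.9 and P on the −x side, so P = (-31.90, 0.000). Tangency of A1 to VP means the radius FP is perpendicular to VP, so F = P + (0, 5.2) = (-31.90, 5.200). On A1, P sits at bearing -90° from F; a 64° counterclockwise sweep puts S at bearing -26°, so S = F + 5.2·(cos -26°, sin -26°) = (-27.23, 2.920). The tangent condition forces FS to be normal to SW, so SW runs along (−sin -26°, cos -26°); with |SW| = 27.4, W = (-15.21, 27.55). Then cos ∠WSP = SW·SP / (|SW||SP|), giving 148.0°.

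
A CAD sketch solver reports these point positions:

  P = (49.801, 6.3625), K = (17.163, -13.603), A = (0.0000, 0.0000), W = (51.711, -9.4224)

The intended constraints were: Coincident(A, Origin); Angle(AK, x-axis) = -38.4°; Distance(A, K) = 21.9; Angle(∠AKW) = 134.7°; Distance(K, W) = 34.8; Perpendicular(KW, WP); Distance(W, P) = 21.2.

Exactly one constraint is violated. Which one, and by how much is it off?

Distance(W, P) = 21.2 — off by 5.30.

A = (0.00, 0.00) ✓; AK at -38.40° ✓; |AK| = 21.90 ✓; ∠AKW = 134.7° ✓; |KW| = 34.80 ✓; ∠(KW, WP) = 90.00° ✓; |WP| = 15.90 ✗.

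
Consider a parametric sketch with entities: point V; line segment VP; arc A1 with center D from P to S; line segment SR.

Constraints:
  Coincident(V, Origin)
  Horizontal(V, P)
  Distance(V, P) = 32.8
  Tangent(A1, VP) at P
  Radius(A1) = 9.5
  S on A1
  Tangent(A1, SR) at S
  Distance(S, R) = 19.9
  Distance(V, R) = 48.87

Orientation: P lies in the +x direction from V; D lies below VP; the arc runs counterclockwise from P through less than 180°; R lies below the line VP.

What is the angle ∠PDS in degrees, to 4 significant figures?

128.6°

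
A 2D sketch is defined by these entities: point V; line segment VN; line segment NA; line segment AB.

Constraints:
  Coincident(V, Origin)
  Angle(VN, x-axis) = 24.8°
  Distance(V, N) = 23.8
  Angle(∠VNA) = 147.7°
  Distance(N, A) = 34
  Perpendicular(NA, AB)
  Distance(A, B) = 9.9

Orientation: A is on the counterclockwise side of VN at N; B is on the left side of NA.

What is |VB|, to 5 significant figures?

54.191

V is at the origin; VN runs at 24.8° with length 23.8, so N = 23.8·(cos 24.8°, sin 24.8°) = (21.605, 9.9830). ∠VNA = 147.7°, so NA runs at 24.8° + (180° − 147.7°) = 57.100° from the x-axis; with |NA| = 34.0, A = N + 34.0·(cos 57.100°, sin 57.100°) = (40.073, 38.530). The perpendicularity gives AB at right angles to NA; with |AB| = 9.9 on the left of NA, B = A + 9.9·(-0.83962, 0.54317) = (31.761, 43.907). Then |VB| = |B − V| = 54.191.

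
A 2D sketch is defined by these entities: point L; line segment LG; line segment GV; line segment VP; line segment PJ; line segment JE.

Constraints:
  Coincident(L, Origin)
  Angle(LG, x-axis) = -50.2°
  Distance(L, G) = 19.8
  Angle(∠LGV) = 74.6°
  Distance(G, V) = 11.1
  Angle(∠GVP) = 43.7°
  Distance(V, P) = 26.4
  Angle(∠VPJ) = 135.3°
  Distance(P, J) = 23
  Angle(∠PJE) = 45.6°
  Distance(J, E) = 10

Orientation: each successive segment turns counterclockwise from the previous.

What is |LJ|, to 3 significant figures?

36.3

∠GVP = 43.7° gives VP at -168° from the x-axis; with |VP| = 26.4, P = (-6.86, -11.4). ∠VPJ = 135.3° gives PJ at -124° from the x-axis; with |PJ| = 23.0, J = (-19.7, -30.5). Then |LJ| = |J − L| = 36.3.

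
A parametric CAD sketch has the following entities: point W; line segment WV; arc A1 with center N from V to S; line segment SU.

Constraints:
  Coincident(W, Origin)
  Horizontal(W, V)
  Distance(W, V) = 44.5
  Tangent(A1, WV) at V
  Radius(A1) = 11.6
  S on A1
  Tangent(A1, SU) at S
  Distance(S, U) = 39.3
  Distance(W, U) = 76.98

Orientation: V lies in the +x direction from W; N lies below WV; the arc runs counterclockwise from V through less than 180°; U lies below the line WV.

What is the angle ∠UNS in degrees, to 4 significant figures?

73.56°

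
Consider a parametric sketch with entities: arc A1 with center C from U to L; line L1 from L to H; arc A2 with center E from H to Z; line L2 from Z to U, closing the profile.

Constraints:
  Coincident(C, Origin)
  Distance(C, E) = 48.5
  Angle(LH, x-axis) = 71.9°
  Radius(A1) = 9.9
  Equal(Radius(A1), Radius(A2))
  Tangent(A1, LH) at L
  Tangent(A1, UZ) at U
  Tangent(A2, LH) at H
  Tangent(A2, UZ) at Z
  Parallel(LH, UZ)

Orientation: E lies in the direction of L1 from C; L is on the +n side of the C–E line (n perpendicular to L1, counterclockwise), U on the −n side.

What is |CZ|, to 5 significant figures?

49.500

The slot axis is L1's direction at 71.9°, so u = (cos 71.9°, sin 71.9°) = (0.31068, 0.95052) and n = (−sin 71.9°, cos 71.9°) = (-0.95052, 0.31068). C is at the origin and E lies 48.5 along u from C, so E = 48.5·u = (15.068, 46.100). Tangency of A1 to both parallel lines with radius 9.9 puts L and U at C ± 9.9·n: L = (-9.4101, 3.0757), U = (9.4101, -3.0757). Equal radii place H and Z the same way about E: H = E + 9.9·n = (5.6577, 49.176), Z = E − 9.9·n = (24.478, 43.024). Then |CZ| = |Z − C| = 49.500.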